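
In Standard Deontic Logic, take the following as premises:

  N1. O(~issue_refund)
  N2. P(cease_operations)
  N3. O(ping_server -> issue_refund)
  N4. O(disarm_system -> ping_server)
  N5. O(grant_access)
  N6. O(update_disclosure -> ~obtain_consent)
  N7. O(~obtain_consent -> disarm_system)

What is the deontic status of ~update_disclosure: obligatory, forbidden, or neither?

Obligatory

From premise 1 we have O(~issue_refund).
The contrapositive of premise 3 (O(ping_server -> issue_refund)) is O(~issue_refund -> ~ping_server), and O(~issue_refund) is already established, so O(~ping_server).
Premise 4, O(disarm_system -> ping_server), contraposes to O(~ping_server -> ~disarm_system); with O(~ping_server) we get O(~disarm_system).
Premise 7 is O(~obtain_consent -> disarm_system); contrapositively O(~disarm_system -> obtain_consent). Since O(~disarm_system) holds, K gives O(obtain_consent).
Premise 6, O(update_disclosure -> ~obtain_consent), contraposes to O(obtain_consent -> ~update_disclosure); with O(obtain_consent) we get O(~update_disclosure).
Premises 2, 5 do not contribute to this derivation.
Hence ~update_disclosure is obligatory.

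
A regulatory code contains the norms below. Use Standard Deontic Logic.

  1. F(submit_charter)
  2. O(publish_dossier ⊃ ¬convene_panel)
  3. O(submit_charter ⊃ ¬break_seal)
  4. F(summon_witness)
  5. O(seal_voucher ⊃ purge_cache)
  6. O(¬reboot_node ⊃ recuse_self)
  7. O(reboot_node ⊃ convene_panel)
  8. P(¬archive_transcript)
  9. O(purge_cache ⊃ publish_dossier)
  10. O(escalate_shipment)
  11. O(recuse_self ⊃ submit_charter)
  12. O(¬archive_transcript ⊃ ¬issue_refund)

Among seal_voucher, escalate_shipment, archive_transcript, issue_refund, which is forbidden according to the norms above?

seal_voucher

F(submit_charter) at premise 1 means O(¬submit_charter).
Premise 11 is O(recuse_self ⊃ submit_charter); contrapositively O(¬submit_charter ⊃ ¬recuse_self). Since O(¬submit_charter) holds, K gives O(¬recuse_self).
Premise 6 is O(¬reboot_node ⊃ recuse_self); contrapositively O(¬recuse_self ⊃ reboot_node). Since O(¬recuse_self) holds, K gives O(reboot_node).
With premise 7, O(reboot_node ⊃ convene_panel), the K-axiom yields O(convene_panel).
Premise 2 is O(publish_dossier ⊃ ¬convene_panel); contrapositively O(convene_panel ⊃ ¬publish_dossier). Since O(convene_panel) holds, K gives O(¬publish_dossier).
Premise 9 is O(purge_cache ⊃ publish_dossier); contrapositively O(¬publish_dossier ⊃ ¬purge_cache). Since O(¬publish_dossier) holds, K gives O(¬purge_cache).
The contrapositive of premise 5 (O(seal_voucher ⊃ purge_cache)) is O(¬purge_cache ⊃ ¬seal_voucher), and O(¬purge_cache) is already established, so O(¬seal_voucher).
So O(¬seal_voucher) holds, i.e. seal_voucher is forbidden. None of the other listed options is forbidden under the premises.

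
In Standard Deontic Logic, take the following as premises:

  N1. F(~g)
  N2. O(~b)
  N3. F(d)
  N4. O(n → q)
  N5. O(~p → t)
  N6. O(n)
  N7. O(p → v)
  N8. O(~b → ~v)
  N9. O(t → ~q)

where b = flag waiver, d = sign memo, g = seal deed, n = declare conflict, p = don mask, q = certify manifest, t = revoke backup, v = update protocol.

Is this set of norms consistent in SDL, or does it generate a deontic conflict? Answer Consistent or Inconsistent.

Inconsistent

From premise 6 we have O(n).
From O(n) and premise 4, O(n → q), we obtain O(q).
The contrapositive of premise 9 (O(t → ~q)) is O(q → ~t), and O(q) is already established, so O(~t).
The contrapositive of premise 5 (O(~p → t)) is O(~t → p), and O(~t) is already established, so O(p).
With premise 7, O(p → v), the K-axiom yields O(v).
Premise 8 is O(~b → ~v); contrapositively O(v → b). Since O(v) holds, K gives O(b).
Yet premise 2 states O(~b).
We now have both O(b) and O(~b) — b is simultaneously obligatory and forbidden, violating the D-axiom.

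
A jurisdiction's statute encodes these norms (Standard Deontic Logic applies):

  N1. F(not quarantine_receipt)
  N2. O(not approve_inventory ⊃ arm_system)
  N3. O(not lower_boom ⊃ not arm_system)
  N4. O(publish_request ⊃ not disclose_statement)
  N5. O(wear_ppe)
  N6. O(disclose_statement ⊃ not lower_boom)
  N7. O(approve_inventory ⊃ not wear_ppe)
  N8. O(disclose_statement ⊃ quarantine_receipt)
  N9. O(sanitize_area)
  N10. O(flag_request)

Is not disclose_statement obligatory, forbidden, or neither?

From premise 5 we have O(wear_ppe).
Premise 7, O(approve_inventory ⊃ not wear_ppe), contraposes to O(wear_ppe ⊃ not approve_inventory); with O(wear_ppe) we get O(not approve_inventory).
Applying K to premise 2 (O(not approve_inventory ⊃ arm_system)) and O(not approve_inventory) yields O(arm_system).
Premise 3 is O(not lower_boom ⊃ not arm_system); contrapositively O(arm_system ⊃ lower_boom). Since O(arm_system) holds, K gives O(lower_boom).
The contrapositive of premise 6 (O(disclose_statement ⊃ not lower_boom)) is O(lower_boom ⊃ not disclose_statement), and O(lower_boom) is already established, so O(not disclose_statement).
Premises 1, 4, 8, 9, 10 do not contribute to this derivation.
Hence not disclose_statement is obligatory.

Obligatory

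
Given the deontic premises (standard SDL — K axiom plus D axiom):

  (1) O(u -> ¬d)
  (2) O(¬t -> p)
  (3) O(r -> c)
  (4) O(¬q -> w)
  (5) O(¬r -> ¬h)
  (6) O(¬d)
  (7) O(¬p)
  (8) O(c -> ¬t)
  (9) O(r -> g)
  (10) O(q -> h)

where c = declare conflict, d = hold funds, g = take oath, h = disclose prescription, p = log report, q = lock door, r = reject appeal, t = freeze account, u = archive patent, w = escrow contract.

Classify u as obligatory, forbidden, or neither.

Neither

Premise 1 is O(u -> ¬d); even if O(¬d) held, inferring O(u) would be affirming the consequent — invalid.
No premise or chain of K-axiom applications forces O(u), and none forces O(¬u). So u is neither obligatory nor forbidden under these norms.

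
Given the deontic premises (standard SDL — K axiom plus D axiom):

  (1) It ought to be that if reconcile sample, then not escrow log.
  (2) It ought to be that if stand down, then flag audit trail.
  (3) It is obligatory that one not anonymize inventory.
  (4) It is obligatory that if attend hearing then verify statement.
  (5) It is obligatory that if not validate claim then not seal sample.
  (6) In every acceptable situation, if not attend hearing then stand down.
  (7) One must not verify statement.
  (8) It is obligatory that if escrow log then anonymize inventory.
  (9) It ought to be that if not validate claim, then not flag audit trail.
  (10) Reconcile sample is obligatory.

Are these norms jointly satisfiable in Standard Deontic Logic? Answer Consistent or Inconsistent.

Premise 8 is O(escrow_log → anonymize_inventory), but O(escrow_log) is not derivable from the premises, so it does not yield O(anonymize_inventory).
So O(anonymize_inventory) is not derivable, and the apparent clash with O(¬anonymize_inventory) does not arise.
A world satisfying every obligation exists (e.g. anonymize_inventory=false, attend_hearing=false, escrow_log=false, flag_audit_trail=true, reconcile_sample=true, seal_sample=false, stand_down=true, validate_claim=true, verify_statement=false); no atom is both obligatory and forbidden, so the set is consistent.

Consistent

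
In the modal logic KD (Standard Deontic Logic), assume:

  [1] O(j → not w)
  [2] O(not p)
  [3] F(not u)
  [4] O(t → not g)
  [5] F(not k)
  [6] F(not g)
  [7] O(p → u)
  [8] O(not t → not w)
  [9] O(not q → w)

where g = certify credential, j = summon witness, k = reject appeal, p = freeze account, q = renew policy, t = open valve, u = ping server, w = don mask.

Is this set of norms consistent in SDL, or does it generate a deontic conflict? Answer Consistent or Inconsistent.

Consistent

Premise 7 is O(p → u); even if O(u) held, inferring O(p) would be affirming the consequent — invalid.
So O(p) is not derivable, and the apparent clash with O(not p) does not arise.
A world satisfying every obligation exists (e.g. g=true, j=false, k=true, p=false, q=true, t=false, u=true, w=false); no atom is both obligatory and forbidden, so the set is consistent.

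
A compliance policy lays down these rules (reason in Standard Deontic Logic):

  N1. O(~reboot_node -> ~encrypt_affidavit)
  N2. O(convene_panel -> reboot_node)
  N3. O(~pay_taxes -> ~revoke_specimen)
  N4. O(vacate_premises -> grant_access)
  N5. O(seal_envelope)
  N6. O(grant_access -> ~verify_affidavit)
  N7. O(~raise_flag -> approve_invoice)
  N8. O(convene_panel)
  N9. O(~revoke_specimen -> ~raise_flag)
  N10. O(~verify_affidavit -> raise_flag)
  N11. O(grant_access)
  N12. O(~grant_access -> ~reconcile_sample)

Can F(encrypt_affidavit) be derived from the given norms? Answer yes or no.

No

Premise 1 is O(~reboot_node -> ~encrypt_affidavit), but O(~reboot_node) is not derivable from the premises, so it does not yield O(~encrypt_affidavit).
No other premise forces O(~encrypt_affidavit). An ideal world satisfying every premise can still have encrypt_affidavit true, so F(encrypt_affidavit) is not derivable.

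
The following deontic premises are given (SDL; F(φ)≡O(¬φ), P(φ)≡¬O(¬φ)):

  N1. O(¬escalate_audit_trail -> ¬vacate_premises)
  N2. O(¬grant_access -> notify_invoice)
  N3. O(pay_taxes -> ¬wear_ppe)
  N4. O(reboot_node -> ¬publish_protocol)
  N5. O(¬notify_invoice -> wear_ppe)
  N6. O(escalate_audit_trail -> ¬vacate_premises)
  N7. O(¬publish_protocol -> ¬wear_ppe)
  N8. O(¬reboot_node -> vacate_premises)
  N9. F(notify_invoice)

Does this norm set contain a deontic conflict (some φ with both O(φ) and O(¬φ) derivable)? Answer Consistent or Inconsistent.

Inconsistent

Premises 6 and 1 cover both cases: O(escalate_audit_trail -> ¬vacate_premises) and O(¬escalate_audit_trail -> ¬vacate_premises). Since escalate_audit_trail ∨ ¬escalate_audit_trail is a tautology, O(¬vacate_premises) follows.
Premise 8 is O(¬reboot_node -> vacate_premises); contrapositively O(¬vacate_premises -> reboot_node). Since O(¬vacate_premises) holds, K gives O(reboot_node).
Premise 4 is O(reboot_node -> ¬publish_protocol); since O(reboot_node), deontic closure gives O(¬publish_protocol).
From O(¬publish_protocol) and premise 7, O(¬publish_protocol -> ¬wear_ppe), we obtain O(¬wear_ppe).
Premise 5, O(¬notify_invoice -> wear_ppe), contraposes to O(¬wear_ppe -> notify_invoice); with O(¬wear_ppe) we get O(notify_invoice).
However, F(notify_invoice) at premise 9 amounts to O(¬notify_invoice).
We now have both O(notify_invoice) and O(¬notify_invoice) — notify_invoice is simultaneously obligatory and forbidden, violating the D-axiom.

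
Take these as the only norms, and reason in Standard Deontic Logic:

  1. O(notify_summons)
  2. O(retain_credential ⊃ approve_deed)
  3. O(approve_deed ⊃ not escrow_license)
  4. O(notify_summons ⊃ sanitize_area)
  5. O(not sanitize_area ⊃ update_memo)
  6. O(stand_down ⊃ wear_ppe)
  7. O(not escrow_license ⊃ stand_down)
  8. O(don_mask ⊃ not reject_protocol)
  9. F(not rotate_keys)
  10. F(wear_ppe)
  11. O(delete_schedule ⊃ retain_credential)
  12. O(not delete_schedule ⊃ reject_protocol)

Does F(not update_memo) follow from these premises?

No

Premise 5 is O(not sanitize_area ⊃ update_memo), but O(not sanitize_area) is not derivable from the premises, so it does not yield O(update_memo).
No other premise forces O(update_memo). An ideal world satisfying every premise can still have not update_memo true, so F(not update_memo) is not derivable.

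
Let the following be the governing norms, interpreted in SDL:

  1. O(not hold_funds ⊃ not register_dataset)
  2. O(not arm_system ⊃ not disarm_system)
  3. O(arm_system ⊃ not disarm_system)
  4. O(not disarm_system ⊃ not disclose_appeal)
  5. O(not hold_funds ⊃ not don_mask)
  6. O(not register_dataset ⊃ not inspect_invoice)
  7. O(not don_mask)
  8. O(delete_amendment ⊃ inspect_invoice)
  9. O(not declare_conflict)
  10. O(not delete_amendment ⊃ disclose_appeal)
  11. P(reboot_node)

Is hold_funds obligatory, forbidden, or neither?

Obligatory

Premises 3 and 2 are O(arm_system ⊃ not disarm_system) and O(not arm_system ⊃ not disarm_system); every ideal world satisfies arm_system or not arm_system, so in either case not disarm_system holds — hence O(not disarm_system).
Premise 4 is O(not disarm_system ⊃ not disclose_appeal); since O(not disarm_system), deontic closure gives O(not disclose_appeal).
Premise 10, O(not delete_amendment ⊃ disclose_appeal), contraposes to O(not disclose_appeal ⊃ delete_amendment); with O(not disclose_appeal) we get O(delete_amendment).
Applying K to premise 8 (O(delete_amendment ⊃ inspect_invoice)) and O(delete_amendment) yields O(inspect_invoice).
Premise 6, O(not register_dataset ⊃ not inspect_invoice), contraposes to O(inspect_invoice ⊃ register_dataset); with O(inspect_invoice) we get O(register_dataset).
Premise 1 is O(not hold_funds ⊃ not register_dataset); contrapositively O(register_dataset ⊃ hold_funds). Since O(register_dataset) holds, K gives O(hold_funds).
Premises 5, 7, 9, 11 do not contribute to this derivation.
Hence hold_funds is obligatory.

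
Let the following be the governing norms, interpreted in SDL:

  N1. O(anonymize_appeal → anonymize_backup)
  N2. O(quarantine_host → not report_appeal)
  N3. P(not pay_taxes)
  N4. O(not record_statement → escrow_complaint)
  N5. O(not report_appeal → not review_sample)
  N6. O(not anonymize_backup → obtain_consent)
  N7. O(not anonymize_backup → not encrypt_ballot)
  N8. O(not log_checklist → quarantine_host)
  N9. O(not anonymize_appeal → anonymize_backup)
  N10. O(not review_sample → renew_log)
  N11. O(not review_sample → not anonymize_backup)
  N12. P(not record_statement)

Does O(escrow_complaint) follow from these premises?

No

Premise 4 is O(not record_statement → escrow_complaint), but O(not record_statement) is not derivable from the premises (the permission P(not record_statement) asserts only not O(record_statement), not O(not record_statement)), so it does not yield O(escrow_complaint).
No other premise forces O(escrow_complaint). An ideal world satisfying every premise can still have escrow_complaint false, so O(escrow_complaint) is not derivable.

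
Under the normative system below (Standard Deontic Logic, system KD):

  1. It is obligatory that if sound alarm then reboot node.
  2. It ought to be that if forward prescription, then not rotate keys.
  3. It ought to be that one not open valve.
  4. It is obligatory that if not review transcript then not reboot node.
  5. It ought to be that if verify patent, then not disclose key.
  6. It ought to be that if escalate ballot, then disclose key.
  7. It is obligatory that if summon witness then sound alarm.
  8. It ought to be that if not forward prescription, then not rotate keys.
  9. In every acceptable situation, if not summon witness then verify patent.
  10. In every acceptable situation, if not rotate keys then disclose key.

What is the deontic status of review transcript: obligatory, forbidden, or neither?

Premises 2 and 8 cover both cases: O(forward_prescription → ¬rotate_keys) and O(¬forward_prescription → ¬rotate_keys). Since forward_prescription ∨ ¬forward_prescription is a tautology, O(¬rotate_keys) follows.
Premise 10 is O(¬rotate_keys → disclose_key); since O(¬rotate_keys), deontic closure gives O(disclose_key).
Premise 5 is O(verify_patent → ¬disclose_key); contrapositively O(disclose_key → ¬verify_patent). Since O(disclose_key) holds, K gives O(¬verify_patent).
Premise 9, O(¬summon_witness → verify_patent), contraposes to O(¬verify_patent → summon_witness); with O(¬verify_patent) we get O(summon_witness).
Applying K to premise 7 (O(summon_witness → sound_alarm)) and O(summon_witness) yields O(sound_alarm).
With premise 1, O(sound_alarm → reboot_node), the K-axiom yields O(reboot_node).
Premise 4, O(¬review_transcript → ¬reboot_node), contraposes to O(reboot_node → review_transcript); with O(reboot_node) we get O(review_transcript).
Premises 3, 6 do not contribute to this derivation.
Hence review_transcript is obligatory.

Obligatory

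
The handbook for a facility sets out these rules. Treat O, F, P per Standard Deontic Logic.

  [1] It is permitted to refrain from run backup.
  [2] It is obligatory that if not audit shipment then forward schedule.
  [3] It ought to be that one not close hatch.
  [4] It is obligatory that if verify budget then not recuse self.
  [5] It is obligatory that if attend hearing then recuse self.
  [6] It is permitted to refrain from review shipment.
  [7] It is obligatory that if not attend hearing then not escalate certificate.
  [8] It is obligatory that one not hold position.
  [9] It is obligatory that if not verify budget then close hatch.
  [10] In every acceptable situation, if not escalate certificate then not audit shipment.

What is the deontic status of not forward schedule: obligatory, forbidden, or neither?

Forbidden

Premise 3 gives O(¬close_hatch).
Premise 9, O(¬verify_budget → close_hatch), contraposes to O(¬close_hatch → verify_budget); with O(¬close_hatch) we get O(verify_budget).
Premise 4 is O(verify_budget → ¬recuse_self); since O(verify_budget), deontic closure gives O(¬recuse_self).
Premise 5 is O(attend_hearing → recuse_self); contrapositively O(¬recuse_self → ¬attend_hearing). Since O(¬recuse_self) holds, K gives O(¬attend_hearing).
With premise 7, O(¬attend_hearing → ¬escalate_certificate), the K-axiom yields O(¬escalate_certificate).
Premise 10 is O(¬escalate_certificate → ¬audit_shipment); since O(¬escalate_certificate), deontic closure gives O(¬audit_shipment).
With premise 2, O(¬audit_shipment → forward_schedule), the K-axiom yields O(forward_schedule).
Premises 1, 6, 8 do not contribute to this derivation.
Thus O(forward_schedule), which is F(¬forward_schedule): ¬forward_schedule is forbidden.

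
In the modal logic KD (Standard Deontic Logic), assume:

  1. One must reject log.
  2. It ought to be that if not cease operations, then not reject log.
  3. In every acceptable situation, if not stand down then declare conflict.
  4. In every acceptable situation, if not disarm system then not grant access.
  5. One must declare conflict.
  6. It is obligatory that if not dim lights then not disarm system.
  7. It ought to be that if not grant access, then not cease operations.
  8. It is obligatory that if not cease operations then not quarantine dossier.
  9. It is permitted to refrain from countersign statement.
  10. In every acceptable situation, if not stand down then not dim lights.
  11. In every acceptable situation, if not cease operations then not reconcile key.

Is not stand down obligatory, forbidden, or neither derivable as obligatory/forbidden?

Premise 1 gives O(reject_log).
Premise 2 is O(¬cease_operations → ¬reject_log); contrapositively O(reject_log → cease_operations). Since O(reject_log) holds, K gives O(cease_operations).
The contrapositive of premise 7 (O(¬grant_access → ¬cease_operations)) is O(cease_operations → grant_access), and O(cease_operations) is already established, so O(grant_access).
Premise 4, O(¬disarm_system → ¬grant_access), contraposes to O(grant_access → disarm_system); with O(grant_access) we get O(disarm_system).
Premise 6, O(¬dim_lights → ¬disarm_system), contraposes to O(disarm_system → dim_lights); with O(disarm_system) we get O(dim_lights).
Premise 10 is O(¬stand_down → ¬dim_lights); contrapositively O(dim_lights → stand_down). Since O(dim_lights) holds, K gives O(stand_down).
Premises 3, 5, 8, 9, 11 do not contribute to this derivation.
Thus O(stand_down), which is F(¬stand_down): ¬stand_down is forbidden.

Forbidden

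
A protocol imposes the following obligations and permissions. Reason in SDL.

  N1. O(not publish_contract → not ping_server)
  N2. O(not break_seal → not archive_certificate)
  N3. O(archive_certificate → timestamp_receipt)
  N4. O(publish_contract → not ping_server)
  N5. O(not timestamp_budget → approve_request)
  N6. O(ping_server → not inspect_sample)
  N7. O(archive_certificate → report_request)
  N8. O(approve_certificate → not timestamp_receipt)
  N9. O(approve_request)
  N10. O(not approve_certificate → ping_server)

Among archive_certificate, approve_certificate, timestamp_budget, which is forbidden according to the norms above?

By case analysis on publish_contract: premise 4 gives O(publish_contract → not ping_server) and premise 1 gives O(not publish_contract → not ping_server), so O(not ping_server) either way.
The contrapositive of premise 10 (O(not approve_certificate → ping_server)) is O(not ping_server → approve_certificate), and O(not ping_server) is already established, so O(approve_certificate).
Applying K to premise 8 (O(approve_certificate → not timestamp_receipt)) and O(approve_certificate) yields O(not timestamp_receipt).
Premise 3, O(archive_certificate → timestamp_receipt), contraposes to O(not timestamp_receipt → not archive_certificate); with O(not timestamp_receipt) we get O(not archive_certificate).
So O(not archive_certificate) holds, i.e. archive_certificate is forbidden. None of the other listed options is forbidden under the premises.

archive_certificate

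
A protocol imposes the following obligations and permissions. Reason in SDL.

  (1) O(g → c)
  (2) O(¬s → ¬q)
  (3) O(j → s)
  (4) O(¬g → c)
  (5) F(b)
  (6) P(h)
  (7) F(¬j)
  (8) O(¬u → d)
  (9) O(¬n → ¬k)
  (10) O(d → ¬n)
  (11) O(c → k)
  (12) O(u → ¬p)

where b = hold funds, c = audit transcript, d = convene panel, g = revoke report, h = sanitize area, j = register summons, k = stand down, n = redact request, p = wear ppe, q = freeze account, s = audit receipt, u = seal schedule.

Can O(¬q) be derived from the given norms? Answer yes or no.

Premise 2 is O(¬s → ¬q), but O(¬s) is not derivable from the premises, so it does not yield O(¬q).
No other premise forces O(¬q). An ideal world satisfying every premise can still have ¬q false, so O(¬q) is not derivable.

No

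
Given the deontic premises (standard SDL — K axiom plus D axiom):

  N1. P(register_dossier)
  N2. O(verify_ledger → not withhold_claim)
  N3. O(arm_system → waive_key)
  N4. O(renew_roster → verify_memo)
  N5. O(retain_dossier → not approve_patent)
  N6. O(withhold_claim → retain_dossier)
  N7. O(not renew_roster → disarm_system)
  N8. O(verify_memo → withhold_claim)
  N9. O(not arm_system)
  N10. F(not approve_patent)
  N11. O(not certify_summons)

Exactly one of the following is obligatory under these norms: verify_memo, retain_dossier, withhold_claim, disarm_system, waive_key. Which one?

Premise 10 is F(not approve_patent), i.e. O(approve_patent).
Premise 5, O(retain_dossier → not approve_patent), contraposes to O(approve_patent → not retain_dossier); with O(approve_patent) we get O(not retain_dossier).
Premise 6, O(withhold_claim → retain_dossier), contraposes to O(not retain_dossier → not withhold_claim); with O(not retain_dossier) we get O(not withhold_claim).
Premise 8, O(verify_memo → withhold_claim), contraposes to O(not withhold_claim → not verify_memo); with O(not withhold_claim) we get O(not verify_memo).
Premise 4 is O(renew_roster → verify_memo); contrapositively O(not verify_memo → not renew_roster). Since O(not verify_memo) holds, K gives O(not renew_roster).
With premise 7, O(not renew_roster → disarm_system), the K-axiom yields O(disarm_system).
So O(disarm_system) holds — disarm_system is obligatory. None of the other listed options is made obligatory by any chain of premises.

disarm_system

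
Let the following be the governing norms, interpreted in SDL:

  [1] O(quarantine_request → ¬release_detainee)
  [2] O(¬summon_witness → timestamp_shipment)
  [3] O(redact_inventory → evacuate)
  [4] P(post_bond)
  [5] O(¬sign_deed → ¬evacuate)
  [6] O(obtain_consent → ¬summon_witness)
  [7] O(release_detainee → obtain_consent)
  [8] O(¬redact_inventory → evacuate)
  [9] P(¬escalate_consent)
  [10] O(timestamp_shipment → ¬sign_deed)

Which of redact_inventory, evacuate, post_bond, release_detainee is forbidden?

release_detainee

Premises 3 and 8 cover both cases: O(redact_inventory → evacuate) and O(¬redact_inventory → evacuate). Since redact_inventory ∨ ¬redact_inventory is a tautology, O(evacuate) follows.
Premise 5 is O(¬sign_deed → ¬evacuate); contrapositively O(evacuate → sign_deed). Since O(evacuate) holds, K gives O(sign_deed).
Premise 10 is O(timestamp_shipment → ¬sign_deed); contrapositively O(sign_deed → ¬timestamp_shipment). Since O(sign_deed) holds, K gives O(¬timestamp_shipment).
The contrapositive of premise 2 (O(¬summon_witness → timestamp_shipment)) is O(¬timestamp_shipment → summon_witness), and O(¬timestamp_shipment) is already established, so O(summon_witness).
Premise 6, O(obtain_consent → ¬summon_witness), contraposes to O(summon_witness → ¬obtain_consent); with O(summon_witness) we get O(¬obtain_consent).
Premise 7 is O(release_detainee → obtain_consent); contrapositively O(¬obtain_consent → ¬release_detainee). Since O(¬obtain_consent) holds, K gives O(¬release_detainee).
So O(¬release_detainee) holds, i.e. release_detainee is forbidden. None of the other listed options is forbidden under the premises.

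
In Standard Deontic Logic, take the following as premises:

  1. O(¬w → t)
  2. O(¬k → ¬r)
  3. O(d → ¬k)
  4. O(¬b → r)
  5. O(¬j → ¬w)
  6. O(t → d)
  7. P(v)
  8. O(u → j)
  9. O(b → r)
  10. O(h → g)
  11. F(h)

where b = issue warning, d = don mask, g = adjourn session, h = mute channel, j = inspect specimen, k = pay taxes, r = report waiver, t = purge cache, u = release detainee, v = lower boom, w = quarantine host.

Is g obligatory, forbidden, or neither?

Premise 10 is O(h → g), but O(h) is not derivable from the premises, so it does not yield O(g).
No premise or chain of K-axiom applications forces O(g), and none forces O(¬g). So g is neither obligatory nor forbidden under these norms.

Neither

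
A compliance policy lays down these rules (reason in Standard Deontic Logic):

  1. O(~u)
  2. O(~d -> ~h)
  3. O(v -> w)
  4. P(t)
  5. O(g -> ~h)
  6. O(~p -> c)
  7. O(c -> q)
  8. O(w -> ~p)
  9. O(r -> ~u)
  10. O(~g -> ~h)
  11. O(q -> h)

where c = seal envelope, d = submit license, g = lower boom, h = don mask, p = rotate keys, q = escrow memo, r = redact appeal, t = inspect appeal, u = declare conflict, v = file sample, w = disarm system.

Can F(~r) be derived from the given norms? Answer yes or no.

No

Premise 9 is O(r -> ~u); even if O(~u) held, inferring O(r) would be affirming the consequent — invalid.
No other premise forces O(r). An ideal world satisfying every premise can still have ~r true, so F(~r) is not derivable.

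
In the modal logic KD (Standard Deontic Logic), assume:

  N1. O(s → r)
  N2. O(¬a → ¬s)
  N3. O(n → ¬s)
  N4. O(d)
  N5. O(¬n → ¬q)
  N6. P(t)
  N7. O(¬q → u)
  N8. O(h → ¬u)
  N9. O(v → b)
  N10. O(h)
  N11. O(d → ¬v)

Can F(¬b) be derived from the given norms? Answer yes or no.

Premise 9 is O(v → b), but O(v) is not derivable from the premises, so it does not yield O(b).
No other premise forces O(b). An ideal world satisfying every premise can still have ¬b true, so F(¬b) is not derivable.

No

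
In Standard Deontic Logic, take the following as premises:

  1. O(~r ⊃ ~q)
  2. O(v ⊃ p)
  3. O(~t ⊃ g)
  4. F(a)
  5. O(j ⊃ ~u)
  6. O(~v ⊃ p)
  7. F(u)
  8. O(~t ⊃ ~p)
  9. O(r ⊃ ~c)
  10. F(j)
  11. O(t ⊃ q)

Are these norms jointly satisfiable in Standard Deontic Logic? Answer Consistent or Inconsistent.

Premise 5 is O(j ⊃ ~u); even if O(~u) held, inferring O(j) would be affirming the consequent — invalid.
So O(j) is not derivable, and the apparent clash with O(~j) does not arise.
A world satisfying every obligation exists (e.g. a=false, c=false, g=false, j=false, p=true, q=true, r=true, t=true, u=false, v=false); no atom is both obligatory and forbidden, so the set is consistent.

Consistent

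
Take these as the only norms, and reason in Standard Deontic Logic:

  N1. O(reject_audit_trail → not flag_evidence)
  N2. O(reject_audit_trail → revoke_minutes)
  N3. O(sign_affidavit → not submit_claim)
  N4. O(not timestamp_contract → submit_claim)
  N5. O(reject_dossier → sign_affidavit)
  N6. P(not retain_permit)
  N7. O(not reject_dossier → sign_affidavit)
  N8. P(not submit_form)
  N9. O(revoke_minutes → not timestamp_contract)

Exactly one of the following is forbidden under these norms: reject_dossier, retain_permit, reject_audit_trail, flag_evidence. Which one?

Premises 5 and 7 are O(reject_dossier → sign_affidavit) and O(not reject_dossier → sign_affidavit); every ideal world satisfies reject_dossier or not reject_dossier, so in either case sign_affidavit holds — hence O(sign_affidavit).
Applying K to premise 3 (O(sign_affidavit → not submit_claim)) and O(sign_affidavit) yields O(not submit_claim).
The contrapositive of premise 4 (O(not timestamp_contract → submit_claim)) is O(not submit_claim → timestamp_contract), and O(not submit_claim) is already established, so O(timestamp_contract).
Premise 9, O(revoke_minutes → not timestamp_contract), contraposes to O(timestamp_contract → not revoke_minutes); with O(timestamp_contract) we get O(not revoke_minutes).
Premise 2 is O(reject_audit_trail → revoke_minutes); contrapositively O(not revoke_minutes → not reject_audit_trail). Since O(not revoke_minutes) holds, K gives O(not reject_audit_trail).
So O(not reject_audit_trail) holds, i.e. reject_audit_trail is forbidden. None of the other listed options is forbidden under the premises.

reject_audit_trail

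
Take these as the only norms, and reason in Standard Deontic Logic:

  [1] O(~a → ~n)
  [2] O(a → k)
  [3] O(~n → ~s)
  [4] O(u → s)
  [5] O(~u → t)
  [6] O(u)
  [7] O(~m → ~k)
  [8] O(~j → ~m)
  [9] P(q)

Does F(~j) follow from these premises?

Premise 6 states O(u) outright.
Premise 4 is O(u → s); since O(u), deontic closure gives O(s).
The contrapositive of premise 3 (O(~n → ~s)) is O(s → n), and O(s) is already established, so O(n).
The contrapositive of premise 1 (O(~a → ~n)) is O(n → a), and O(n) is already established, so O(a).
Premise 2 is O(a → k); since O(a), deontic closure gives O(k).
Premise 7, O(~m → ~k), contraposes to O(k → m); with O(k) we get O(m).
Premise 8 is O(~j → ~m); contrapositively O(m → j). Since O(m) holds, K gives O(j).
Premises 5, 9 do not contribute to this derivation.
So O(j) holds, i.e. F(~j). The claim follows.

Yes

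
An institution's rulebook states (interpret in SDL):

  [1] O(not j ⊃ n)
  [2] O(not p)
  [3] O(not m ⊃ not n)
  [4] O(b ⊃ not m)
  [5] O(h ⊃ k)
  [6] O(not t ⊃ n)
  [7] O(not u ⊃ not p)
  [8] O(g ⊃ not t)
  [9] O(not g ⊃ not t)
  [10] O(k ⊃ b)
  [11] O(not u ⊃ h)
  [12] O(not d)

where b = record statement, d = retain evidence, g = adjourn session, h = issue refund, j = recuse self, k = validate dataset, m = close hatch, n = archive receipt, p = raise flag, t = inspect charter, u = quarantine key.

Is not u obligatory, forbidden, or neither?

Forbidden

Premises 8 and 9 cover both cases: O(g ⊃ not t) and O(not g ⊃ not t). Since g ∨ not g is a tautology, O(not t) follows.
With premise 6, O(not t ⊃ n), the K-axiom yields O(n).
The contrapositive of premise 3 (O(not m ⊃ not n)) is O(n ⊃ m), and O(n) is already established, so O(m).
The contrapositive of premise 4 (O(b ⊃ not m)) is O(m ⊃ not b), and O(m) is already established, so O(not b).
Premise 10, O(k ⊃ b), contraposes to O(not b ⊃ not k); with O(not b) we get O(not k).
The contrapositive of premise 5 (O(h ⊃ k)) is O(not k ⊃ not h), and O(not k) is already established, so O(not h).
Premise 11 is O(not u ⊃ h); contrapositively O(not h ⊃ u). Since O(not h) holds, K gives O(u).
Premises 1, 2, 7, 12 do not contribute to this derivation.
Thus O(u), which is F(not u): not u is forbidden.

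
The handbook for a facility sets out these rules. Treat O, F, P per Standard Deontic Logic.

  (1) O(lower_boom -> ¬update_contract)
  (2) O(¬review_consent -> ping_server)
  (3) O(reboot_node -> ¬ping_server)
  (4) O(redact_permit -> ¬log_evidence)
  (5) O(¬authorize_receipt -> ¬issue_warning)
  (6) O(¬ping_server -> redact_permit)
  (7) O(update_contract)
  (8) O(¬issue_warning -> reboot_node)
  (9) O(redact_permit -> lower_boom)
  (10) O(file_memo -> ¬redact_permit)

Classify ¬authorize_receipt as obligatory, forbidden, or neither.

From premise 7 we have O(update_contract).
Premise 1, O(lower_boom -> ¬update_contract), contraposes to O(update_contract -> ¬lower_boom); with O(update_contract) we get O(¬lower_boom).
Premise 9, O(redact_permit -> lower_boom), contraposes to O(¬lower_boom -> ¬redact_permit); with O(¬lower_boom) we get O(¬redact_permit).
Premise 6, O(¬ping_server -> redact_permit), contraposes to O(¬redact_permit -> ping_server); with O(¬redact_permit) we get O(ping_server).
Premise 3, O(reboot_node -> ¬ping_server), contraposes to O(ping_server -> ¬reboot_node); with O(ping_server) we get O(¬reboot_node).
Premise 8 is O(¬issue_warning -> reboot_node); contrapositively O(¬reboot_node -> issue_warning). Since O(¬reboot_node) holds, K gives O(issue_warning).
Premise 5 is O(¬authorize_receipt -> ¬issue_warning); contrapositively O(issue_warning -> authorize_receipt). Since O(issue_warning) holds, K gives O(authorize_receipt).
Premises 2, 4, 10 do not contribute to this derivation.
Thus O(authorize_receipt), which is F(¬authorize_receipt): ¬authorize_receipt is forbidden.

Forbidden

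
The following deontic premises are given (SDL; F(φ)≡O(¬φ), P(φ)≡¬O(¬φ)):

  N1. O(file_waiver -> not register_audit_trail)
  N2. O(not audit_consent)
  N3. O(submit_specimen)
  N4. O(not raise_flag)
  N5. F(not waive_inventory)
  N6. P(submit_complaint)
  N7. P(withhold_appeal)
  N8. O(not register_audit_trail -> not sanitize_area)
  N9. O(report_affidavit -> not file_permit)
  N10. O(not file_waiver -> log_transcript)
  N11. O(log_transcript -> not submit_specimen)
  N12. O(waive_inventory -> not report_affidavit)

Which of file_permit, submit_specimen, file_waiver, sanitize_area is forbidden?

sanitize_area

Premise 3 gives O(submit_specimen).
Premise 11, O(log_transcript -> not submit_specimen), contraposes to O(submit_specimen -> not log_transcript); with O(submit_specimen) we get O(not log_transcript).
The contrapositive of premise 10 (O(not file_waiver -> log_transcript)) is O(not log_transcript -> file_waiver), and O(not log_transcript) is already established, so O(file_waiver).
Premise 1 is O(file_waiver -> not register_audit_trail); since O(file_waiver), deontic closure gives O(not register_audit_trail).
Applying K to premise 8 (O(not register_audit_trail -> not sanitize_area)) and O(not register_audit_trail) yields O(not sanitize_area).
So O(not sanitize_area) holds, i.e. sanitize_area is forbidden. None of the other listed options is forbidden under the premises.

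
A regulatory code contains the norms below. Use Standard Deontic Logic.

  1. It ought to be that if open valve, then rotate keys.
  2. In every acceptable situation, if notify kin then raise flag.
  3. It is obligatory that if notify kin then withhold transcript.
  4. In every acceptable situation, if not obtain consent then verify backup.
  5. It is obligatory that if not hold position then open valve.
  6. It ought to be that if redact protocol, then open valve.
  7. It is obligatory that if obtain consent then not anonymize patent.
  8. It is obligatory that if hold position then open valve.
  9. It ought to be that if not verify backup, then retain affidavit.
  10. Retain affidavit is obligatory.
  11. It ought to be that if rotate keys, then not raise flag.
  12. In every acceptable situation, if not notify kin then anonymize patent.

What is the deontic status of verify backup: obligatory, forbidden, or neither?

Premises 8 and 5 cover both cases: O(hold_position → open_valve) and O(¬hold_position → open_valve). Since hold_position ∨ ¬hold_position is a tautology, O(open_valve) follows.
Premise 1 is O(open_valve → rotate_keys); since O(open_valve), deontic closure gives O(rotate_keys).
With premise 11, O(rotate_keys → ¬raise_flag), the K-axiom yields O(¬raise_flag).
The contrapositive of premise 2 (O(notify_kin → raise_flag)) is O(¬raise_flag → ¬notify_kin), and O(¬raise_flag) is already established, so O(¬notify_kin).
Premise 12 is O(¬notify_kin → anonymize_patent); since O(¬notify_kin), deontic closure gives O(anonymize_patent).
The contrapositive of premise 7 (O(obtain_consent → ¬anonymize_patent)) is O(anonymize_patent → ¬obtain_consent), and O(anonymize_patent) is already established, so O(¬obtain_consent).
With premise 4, O(¬obtain_consent → verify_backup), the K-axiom yields O(verify_backup).
Premises 3, 6, 9, 10 do not contribute to this derivation.
Hence verify_backup is obligatory.

Obligatory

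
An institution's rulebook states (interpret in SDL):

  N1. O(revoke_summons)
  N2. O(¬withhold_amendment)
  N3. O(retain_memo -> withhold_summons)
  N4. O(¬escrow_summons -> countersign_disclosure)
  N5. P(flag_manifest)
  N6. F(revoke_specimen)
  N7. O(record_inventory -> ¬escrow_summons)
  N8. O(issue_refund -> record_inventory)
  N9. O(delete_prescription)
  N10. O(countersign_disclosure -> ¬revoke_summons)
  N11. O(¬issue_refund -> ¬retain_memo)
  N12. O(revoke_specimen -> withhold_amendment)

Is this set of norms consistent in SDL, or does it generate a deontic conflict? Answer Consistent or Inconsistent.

Consistent

Premise 12 is O(revoke_specimen -> withhold_amendment), but O(revoke_specimen) is not derivable from the premises, so it does not yield O(withhold_amendment).
So O(withhold_amendment) is not derivable, and the apparent clash with O(¬withhold_amendment) does not arise.
A world satisfying every obligation exists (e.g. countersign_disclosure=false, delete_prescription=true, escrow_summons=true, flag_manifest=false, issue_refund=false, record_inventory=false, retain_memo=false, revoke_specimen=false, revoke_summons=true, withhold_amendment=false, withhold_summons=false); no atom is both obligatory and forbidden, so the set is consistent.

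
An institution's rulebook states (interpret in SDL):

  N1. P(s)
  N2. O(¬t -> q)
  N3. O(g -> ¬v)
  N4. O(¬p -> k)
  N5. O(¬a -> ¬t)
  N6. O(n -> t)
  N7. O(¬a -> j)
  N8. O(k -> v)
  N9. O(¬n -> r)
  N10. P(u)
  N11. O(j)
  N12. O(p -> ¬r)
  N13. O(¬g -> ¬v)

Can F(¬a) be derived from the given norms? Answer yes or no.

Premises 13 and 3 are O(¬g -> ¬v) and O(g -> ¬v); every ideal world satisfies ¬g or g, so in either case ¬v holds — hence O(¬v).
Premise 8, O(k -> v), contraposes to O(¬v -> ¬k); with O(¬v) we get O(¬k).
Premise 4, O(¬p -> k), contraposes to O(¬k -> p); with O(¬k) we get O(p).
With premise 12, O(p -> ¬r), the K-axiom yields O(¬r).
The contrapositive of premise 9 (O(¬n -> r)) is O(¬r -> n), and O(¬r) is already established, so O(n).
Applying K to premise 6 (O(n -> t)) and O(n) yields O(t).
The contrapositive of premise 5 (O(¬a -> ¬t)) is O(t -> a), and O(t) is already established, so O(a).
Premises 1, 2, 7, 10, 11 do not contribute to this derivation.
So O(a) holds, i.e. F(¬a). The claim follows.

Yes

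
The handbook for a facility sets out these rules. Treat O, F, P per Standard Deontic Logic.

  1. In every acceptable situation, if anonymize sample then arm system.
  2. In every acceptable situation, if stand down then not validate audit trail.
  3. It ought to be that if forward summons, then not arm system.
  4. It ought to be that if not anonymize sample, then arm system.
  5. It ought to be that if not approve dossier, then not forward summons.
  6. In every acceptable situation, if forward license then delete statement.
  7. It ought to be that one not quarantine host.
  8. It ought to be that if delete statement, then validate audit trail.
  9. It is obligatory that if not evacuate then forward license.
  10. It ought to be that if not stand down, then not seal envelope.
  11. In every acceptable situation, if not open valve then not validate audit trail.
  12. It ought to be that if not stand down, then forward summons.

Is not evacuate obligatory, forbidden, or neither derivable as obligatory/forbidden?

Forbidden

Premises 4 and 1 are O(¬anonymize_sample → arm_system) and O(anonymize_sample → arm_system); every ideal world satisfies ¬anonymize_sample or anonymize_sample, so in either case arm_system holds — hence O(arm_system).
The contrapositive of premise 3 (O(forward_summons → ¬arm_system)) is O(arm_system → ¬forward_summons), and O(arm_system) is already established, so O(¬forward_summons).
Premise 12, O(¬stand_down → forward_summons), contraposes to O(¬forward_summons → stand_down); with O(¬forward_summons) we get O(stand_down).
From O(stand_down) and premise 2, O(stand_down → ¬validate_audit_trail), we obtain O(¬validate_audit_trail).
Premise 8 is O(delete_statement → validate_audit_trail); contrapositively O(¬validate_audit_trail → ¬delete_statement). Since O(¬validate_audit_trail) holds, K gives O(¬delete_statement).
Premise 6 is O(forward_license → delete_statement); contrapositively O(¬delete_statement → ¬forward_license). Since O(¬delete_statement) holds, K gives O(¬forward_license).
Premise 9, O(¬evacuate → forward_license), contraposes to O(¬forward_license → evacuate); with O(¬forward_license) we get O(evacuate).
Premises 5, 7, 10, 11 do not contribute to this derivation.
Thus O(evacuate), which is F(¬evacuate): ¬evacuate is forbidden.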